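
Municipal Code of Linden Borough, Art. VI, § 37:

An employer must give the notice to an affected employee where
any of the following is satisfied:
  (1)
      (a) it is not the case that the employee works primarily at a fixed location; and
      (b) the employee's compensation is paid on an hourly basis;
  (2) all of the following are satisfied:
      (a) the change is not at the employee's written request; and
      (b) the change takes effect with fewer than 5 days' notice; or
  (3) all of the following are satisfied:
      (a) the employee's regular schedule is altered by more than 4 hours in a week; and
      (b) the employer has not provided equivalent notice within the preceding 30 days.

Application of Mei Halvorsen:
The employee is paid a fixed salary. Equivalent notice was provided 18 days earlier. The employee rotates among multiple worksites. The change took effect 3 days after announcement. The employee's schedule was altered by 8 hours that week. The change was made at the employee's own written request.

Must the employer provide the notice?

(a) not (fixed location) — holds.
(b) hourly-paid — fails.
So (1) is not satisfied (T AND F).
(a) not employee-requested — fails.
(b) < 5 days' notice — satisfied.
(2) = F AND T = false.
(a) schedule shift > 4h — holds.
(b) no recent notice — not met.
So (3) is not satisfied (T AND F).
Overall = F OR F OR F = false.

No — not required.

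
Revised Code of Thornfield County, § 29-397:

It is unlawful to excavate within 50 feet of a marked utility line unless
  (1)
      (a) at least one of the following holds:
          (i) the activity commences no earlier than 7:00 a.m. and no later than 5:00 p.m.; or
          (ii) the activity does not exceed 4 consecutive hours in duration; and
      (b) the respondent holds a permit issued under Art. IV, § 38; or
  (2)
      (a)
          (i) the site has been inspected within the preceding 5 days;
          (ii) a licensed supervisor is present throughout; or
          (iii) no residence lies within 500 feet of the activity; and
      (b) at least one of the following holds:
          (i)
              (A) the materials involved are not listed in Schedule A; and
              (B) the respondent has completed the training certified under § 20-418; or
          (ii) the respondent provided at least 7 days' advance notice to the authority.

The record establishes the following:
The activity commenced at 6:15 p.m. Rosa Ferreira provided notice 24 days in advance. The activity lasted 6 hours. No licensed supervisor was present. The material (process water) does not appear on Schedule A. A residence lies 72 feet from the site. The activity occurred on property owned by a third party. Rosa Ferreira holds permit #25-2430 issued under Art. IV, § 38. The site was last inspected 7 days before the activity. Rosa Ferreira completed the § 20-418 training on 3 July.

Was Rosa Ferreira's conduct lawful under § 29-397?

No — unlawful.

(i) start within hours — not met.
(ii) ≤ 4 hrs duration — fails.
(a) = F OR F = false.
(b) holds permit — holds.
So (1) is not satisfied (F AND T).
(i) site inspected — fails.
(ii) supervisor present — fails.
(iii) no residence in 500 ft — not satisfied.
(a): F OR F OR F → false.
(A) not (Schedule A material) — holds.
(B) training certified — met.
(i) = T AND T = true.
(ii) ≥7 days' notice — met.
So (b) is satisfied (T OR T).
(2) = F AND T = false.
Overall = F OR F = false.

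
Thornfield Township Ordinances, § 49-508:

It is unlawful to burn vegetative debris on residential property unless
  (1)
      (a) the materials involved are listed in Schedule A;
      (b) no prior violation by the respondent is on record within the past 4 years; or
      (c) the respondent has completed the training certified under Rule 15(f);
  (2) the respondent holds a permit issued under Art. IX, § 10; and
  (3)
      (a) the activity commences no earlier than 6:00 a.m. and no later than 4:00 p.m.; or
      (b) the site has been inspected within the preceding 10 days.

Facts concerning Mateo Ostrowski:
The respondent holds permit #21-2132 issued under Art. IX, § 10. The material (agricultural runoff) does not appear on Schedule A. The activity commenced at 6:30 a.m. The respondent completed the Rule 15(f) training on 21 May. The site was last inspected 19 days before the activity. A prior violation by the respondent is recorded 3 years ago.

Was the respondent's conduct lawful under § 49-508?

Yes — lawful.

(a) Schedule A material — fails.
(b) no prior violation — fails.
(c) training certified — satisfied.
(1): F OR F OR T → true.
(2) holds permit — holds.
(a) start within hours — satisfied.
(b) site inspected — fails.
(3) = T OR F = true.
Overall: T AND T AND T → true.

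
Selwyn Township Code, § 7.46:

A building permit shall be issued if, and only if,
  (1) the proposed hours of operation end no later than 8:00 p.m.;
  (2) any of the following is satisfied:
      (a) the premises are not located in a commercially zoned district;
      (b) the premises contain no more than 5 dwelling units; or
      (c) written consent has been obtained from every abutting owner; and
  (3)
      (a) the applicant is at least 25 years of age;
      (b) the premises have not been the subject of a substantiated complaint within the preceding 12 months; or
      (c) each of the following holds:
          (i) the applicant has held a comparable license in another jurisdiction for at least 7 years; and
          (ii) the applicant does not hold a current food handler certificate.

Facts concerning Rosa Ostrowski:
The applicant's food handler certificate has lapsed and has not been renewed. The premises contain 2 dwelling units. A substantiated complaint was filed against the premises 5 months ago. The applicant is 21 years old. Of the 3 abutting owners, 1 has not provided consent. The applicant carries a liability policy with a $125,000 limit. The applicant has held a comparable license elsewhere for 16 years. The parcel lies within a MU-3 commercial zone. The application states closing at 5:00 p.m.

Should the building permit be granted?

(1) closes by 8 p.m. — satisfied.
(a) not (commercially zoned) — fails.
(b) ≤ 5 units — satisfied.
(c) all abutters consent — not met.
(2) = F OR T OR F = true.
(a) age ≥ 25 — not satisfied.
(b) no complaint in 12 mo. — fails.
(i) prior license ≥ 7 yr — satisfied.
(ii) not (food handler cert.) — satisfied.
So (c) is satisfied (T AND T).
So (3) is satisfied (F OR F OR T).
So Overall is satisfied (T AND T AND T).

Yes — granted.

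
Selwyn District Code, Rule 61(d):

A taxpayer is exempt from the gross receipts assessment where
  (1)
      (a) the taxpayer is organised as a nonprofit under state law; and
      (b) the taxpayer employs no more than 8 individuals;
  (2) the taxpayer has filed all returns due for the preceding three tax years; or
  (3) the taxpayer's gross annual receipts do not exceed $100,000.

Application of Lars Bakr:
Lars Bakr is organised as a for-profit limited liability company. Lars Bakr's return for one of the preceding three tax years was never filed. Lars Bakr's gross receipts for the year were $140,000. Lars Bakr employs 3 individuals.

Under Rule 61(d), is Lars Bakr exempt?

(a) nonprofit — not met.
(b) ≤ 8 employees — met.
(1) = F AND T = false.
(2) returns current — not satisfied.
(3) receipts ≤ $100,000 — not met.
So Overall is not satisfied (F OR F OR F).

No — not exempt.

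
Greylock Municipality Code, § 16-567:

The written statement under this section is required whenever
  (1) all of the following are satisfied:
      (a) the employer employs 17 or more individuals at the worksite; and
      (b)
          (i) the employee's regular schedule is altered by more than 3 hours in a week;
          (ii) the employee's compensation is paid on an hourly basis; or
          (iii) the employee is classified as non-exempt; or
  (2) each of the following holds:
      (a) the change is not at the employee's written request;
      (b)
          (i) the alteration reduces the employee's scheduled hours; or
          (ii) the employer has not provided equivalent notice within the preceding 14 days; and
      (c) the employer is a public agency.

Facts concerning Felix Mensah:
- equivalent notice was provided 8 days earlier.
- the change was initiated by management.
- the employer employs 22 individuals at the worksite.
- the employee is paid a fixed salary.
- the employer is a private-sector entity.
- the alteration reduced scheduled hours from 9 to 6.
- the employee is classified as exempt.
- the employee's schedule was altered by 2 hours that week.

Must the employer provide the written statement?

(a) ≥ 17 at site — satisfied.
(i) schedule shift > 3h — fails.
(ii) hourly-paid — not satisfied.
(iii) non-exempt — not met.
So (b) is not satisfied (F OR F OR F).
So (1) is not satisfied (T AND F).
(a) not employee-requested — satisfied.
(i) hours reduced — satisfied.
(ii) no recent notice — not met.
So (b) is satisfied (T OR F).
(c) public agency — not met.
(2) = T AND T AND F = false.
Overall: F OR F → false.

No — not required.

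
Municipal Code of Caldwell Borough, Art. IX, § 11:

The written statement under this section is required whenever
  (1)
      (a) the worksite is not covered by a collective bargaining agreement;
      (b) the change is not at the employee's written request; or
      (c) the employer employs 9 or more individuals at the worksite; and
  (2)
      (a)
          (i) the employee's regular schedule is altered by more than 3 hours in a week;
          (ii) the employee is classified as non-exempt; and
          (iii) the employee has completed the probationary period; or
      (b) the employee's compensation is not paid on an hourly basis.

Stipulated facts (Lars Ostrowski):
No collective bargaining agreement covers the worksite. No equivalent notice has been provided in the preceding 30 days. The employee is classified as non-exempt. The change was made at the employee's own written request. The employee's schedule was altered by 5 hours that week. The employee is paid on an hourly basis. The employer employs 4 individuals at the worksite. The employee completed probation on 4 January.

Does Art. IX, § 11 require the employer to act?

(a) no CBA — holds.
(b) not employee-requested — not met.
(c) ≥ 9 at site — fails.
(1) = T OR F OR F = true.
(i) schedule shift > 3h — satisfied.
(ii) non-exempt — holds.
(iii) past probation — met.
(a): T AND T AND T → true.
(b) not (hourly-paid) — not met.
(2): T OR F → true.
Overall = T AND T = true.

Yes — required.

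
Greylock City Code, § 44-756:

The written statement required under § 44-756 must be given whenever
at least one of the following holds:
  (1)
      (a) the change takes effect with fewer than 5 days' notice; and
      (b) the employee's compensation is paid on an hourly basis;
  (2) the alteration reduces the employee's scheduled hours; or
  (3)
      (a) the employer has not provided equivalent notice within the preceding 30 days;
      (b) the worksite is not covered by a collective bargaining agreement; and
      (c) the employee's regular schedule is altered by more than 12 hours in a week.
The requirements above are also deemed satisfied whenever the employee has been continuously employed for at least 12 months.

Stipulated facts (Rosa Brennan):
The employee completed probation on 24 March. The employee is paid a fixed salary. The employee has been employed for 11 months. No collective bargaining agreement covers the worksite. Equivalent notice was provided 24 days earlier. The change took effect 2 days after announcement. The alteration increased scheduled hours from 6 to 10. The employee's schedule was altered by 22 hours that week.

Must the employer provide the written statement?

(a) < 5 days' notice — holds.
(b) hourly-paid — fails.
(1) = T AND F = false.
(2) hours reduced — not satisfied.
(a) no recent notice — not met.
(b) no CBA — satisfied.
(c) schedule shift > 12h — met.
So (3) is not satisfied (F AND T AND T).
Overall = F OR F OR F = false.
Exception (tenure ≥ 12 mo.) — not satisfied.
Result: main false OR exception false → false.

No — not required.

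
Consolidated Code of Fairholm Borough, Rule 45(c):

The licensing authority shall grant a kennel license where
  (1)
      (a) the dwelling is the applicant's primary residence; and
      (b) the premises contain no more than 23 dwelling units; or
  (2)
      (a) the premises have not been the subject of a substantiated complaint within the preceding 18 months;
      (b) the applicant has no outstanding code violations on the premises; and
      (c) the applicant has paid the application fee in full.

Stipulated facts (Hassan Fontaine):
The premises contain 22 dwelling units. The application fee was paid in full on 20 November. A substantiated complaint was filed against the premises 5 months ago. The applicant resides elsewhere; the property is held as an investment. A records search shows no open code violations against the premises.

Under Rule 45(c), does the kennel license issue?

(a) primary residence — fails.
(b) ≤ 23 units — met.
So (1) is not satisfied (F AND T).
(a) no complaint in 18 mo. — not satisfied.
(b) no code violations — met.
(c) fee paid — satisfied.
So (2) is not satisfied (F AND T AND T).
Overall = F OR F = false.

No — denied.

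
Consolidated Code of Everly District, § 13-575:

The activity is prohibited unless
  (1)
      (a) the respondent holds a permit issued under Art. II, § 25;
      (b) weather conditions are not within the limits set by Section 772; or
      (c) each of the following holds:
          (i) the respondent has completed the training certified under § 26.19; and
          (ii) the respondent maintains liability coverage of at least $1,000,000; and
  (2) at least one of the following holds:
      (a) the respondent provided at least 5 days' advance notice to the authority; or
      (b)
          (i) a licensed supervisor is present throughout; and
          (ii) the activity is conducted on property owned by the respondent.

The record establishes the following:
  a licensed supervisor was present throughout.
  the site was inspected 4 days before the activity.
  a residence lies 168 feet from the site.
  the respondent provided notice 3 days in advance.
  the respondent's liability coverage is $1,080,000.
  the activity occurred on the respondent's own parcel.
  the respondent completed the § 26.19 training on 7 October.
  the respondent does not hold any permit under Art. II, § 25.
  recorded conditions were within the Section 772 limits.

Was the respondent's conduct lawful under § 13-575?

(a) holds permit — not met.
(b) not (weather ok) — not met.
(i) training certified — holds.
(ii) coverage ≥ $1,000,000 — holds.
(c) = T AND T = true.
(1): F OR F OR T → true.
(a) ≥5 days' notice — not met.
(i) supervisor present — met.
(ii) own property — holds.
(b) = T AND T = true.
So (2) is satisfied (F OR T).
Overall = T AND T = true.

Yes — lawful.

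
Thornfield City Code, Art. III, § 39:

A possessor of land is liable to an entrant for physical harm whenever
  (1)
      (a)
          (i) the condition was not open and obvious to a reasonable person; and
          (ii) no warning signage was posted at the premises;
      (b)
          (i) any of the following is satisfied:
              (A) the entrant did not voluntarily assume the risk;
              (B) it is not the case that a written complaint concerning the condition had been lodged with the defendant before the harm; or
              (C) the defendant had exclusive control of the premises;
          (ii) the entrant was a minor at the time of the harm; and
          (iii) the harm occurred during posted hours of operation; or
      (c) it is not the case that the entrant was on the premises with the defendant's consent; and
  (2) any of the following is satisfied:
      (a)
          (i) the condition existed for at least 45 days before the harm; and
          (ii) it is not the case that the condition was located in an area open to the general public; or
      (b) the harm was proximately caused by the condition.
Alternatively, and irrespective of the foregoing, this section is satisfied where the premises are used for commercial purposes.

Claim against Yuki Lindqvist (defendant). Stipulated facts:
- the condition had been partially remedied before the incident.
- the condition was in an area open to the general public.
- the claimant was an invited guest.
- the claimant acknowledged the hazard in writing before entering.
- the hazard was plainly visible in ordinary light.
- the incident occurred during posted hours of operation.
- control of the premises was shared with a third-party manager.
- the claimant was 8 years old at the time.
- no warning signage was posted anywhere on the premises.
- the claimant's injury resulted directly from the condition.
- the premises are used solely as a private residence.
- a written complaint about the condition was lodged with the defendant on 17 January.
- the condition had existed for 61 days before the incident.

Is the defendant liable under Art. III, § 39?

(i) not open/obvious — not satisfied.
(ii) no signage posted — satisfied.
(a): F AND T → false.
(A) no assumed risk — fails.
(B) not (complaint lodged) — fails.
(C) exclusive control — not met.
So (i) is not satisfied (F OR F OR F).
(ii) entrant a minor — holds.
(iii) during posted hours — satisfied.
(b): F AND T AND T → false.
(c) not (consent to enter) — not met.
(1) = F OR F OR F = false.
(i) condition ≥45 days old — met.
(ii) not (public area) — not met.
(a): T AND F → false.
(b) proximate cause — satisfied.
(2): F OR T → true.
Overall = F AND T = false.
Exception (commercial use) — not satisfied.
Result: main false OR exception false → false.

No — not liable.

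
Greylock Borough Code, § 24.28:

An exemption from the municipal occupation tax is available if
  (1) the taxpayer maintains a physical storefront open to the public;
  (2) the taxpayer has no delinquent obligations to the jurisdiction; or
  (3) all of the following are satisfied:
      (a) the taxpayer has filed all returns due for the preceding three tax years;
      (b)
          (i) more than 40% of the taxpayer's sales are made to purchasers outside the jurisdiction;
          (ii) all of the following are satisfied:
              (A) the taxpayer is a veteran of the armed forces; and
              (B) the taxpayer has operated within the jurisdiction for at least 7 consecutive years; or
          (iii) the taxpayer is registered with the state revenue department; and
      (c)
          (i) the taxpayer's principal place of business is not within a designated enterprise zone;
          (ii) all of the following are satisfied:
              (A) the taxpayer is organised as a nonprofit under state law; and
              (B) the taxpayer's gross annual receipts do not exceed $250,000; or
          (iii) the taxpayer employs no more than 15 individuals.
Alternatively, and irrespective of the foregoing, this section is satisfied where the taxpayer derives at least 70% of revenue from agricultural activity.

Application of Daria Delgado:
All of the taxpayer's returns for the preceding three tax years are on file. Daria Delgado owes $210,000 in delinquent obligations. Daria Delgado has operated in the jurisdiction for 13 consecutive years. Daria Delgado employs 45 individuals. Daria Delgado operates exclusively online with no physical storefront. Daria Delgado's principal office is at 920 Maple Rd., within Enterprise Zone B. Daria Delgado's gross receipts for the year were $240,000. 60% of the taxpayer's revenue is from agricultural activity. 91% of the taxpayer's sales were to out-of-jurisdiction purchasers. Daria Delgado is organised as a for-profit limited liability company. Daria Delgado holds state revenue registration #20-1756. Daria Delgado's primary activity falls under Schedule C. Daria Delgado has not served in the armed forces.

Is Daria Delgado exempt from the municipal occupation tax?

No — not exempt.

(1) has storefront — fails.
(2) no delinquency — not satisfied.
(a) returns current — holds.
(i) >40% out-of-jur. sales — holds.
(A) veteran — fails.
(B) ≥ 7 yrs in jurisdiction — met.
(ii) = F AND T = false.
(iii) state-registered — satisfied.
So (b) is satisfied (T OR F OR T).
(i) not (in enterprise zone) — fails.
(A) nonprofit — not met.
(B) receipts ≤ $250,000 — met.
(ii): F AND T → false.
(iii) ≤ 15 employees — not satisfied.
So (c) is not satisfied (F OR F OR F).
(3) = T AND T AND F = false.
So Overall is not satisfied (F OR F OR F).
Exception (≥70% agricultural) — not satisfied.
Result: main false OR exception false → false.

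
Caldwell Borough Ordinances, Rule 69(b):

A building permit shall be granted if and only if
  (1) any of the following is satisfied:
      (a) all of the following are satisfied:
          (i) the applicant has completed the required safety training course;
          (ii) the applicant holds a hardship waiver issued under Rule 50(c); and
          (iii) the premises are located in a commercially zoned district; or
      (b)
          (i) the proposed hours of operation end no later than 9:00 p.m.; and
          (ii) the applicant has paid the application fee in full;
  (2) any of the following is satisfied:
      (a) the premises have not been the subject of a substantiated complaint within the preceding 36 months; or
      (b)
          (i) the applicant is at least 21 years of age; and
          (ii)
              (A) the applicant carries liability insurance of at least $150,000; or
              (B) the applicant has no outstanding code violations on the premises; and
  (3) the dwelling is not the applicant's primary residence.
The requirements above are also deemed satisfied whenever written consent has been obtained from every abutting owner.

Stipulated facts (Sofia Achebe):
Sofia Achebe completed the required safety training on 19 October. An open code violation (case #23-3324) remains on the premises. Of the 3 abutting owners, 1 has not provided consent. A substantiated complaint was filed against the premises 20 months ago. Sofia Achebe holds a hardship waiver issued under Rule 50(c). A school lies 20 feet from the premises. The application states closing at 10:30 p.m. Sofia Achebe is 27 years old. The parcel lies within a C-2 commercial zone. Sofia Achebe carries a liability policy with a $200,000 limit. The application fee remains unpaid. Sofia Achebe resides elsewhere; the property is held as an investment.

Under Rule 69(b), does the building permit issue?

Yes — granted.

(i) safety training — holds.
(ii) hardship waiver — holds.
(iii) commercially zoned — met.
(a): T AND T AND T → true.
(i) closes by 9 p.m. — fails.
(ii) fee paid — fails.
(b) = F AND F = false.
So (1) is satisfied (T OR F).
(a) no complaint in 36 mo. — not satisfied.
(i) age ≥ 21 — satisfied.
(A) insurance ≥ $150,000 — satisfied.
(B) no code violations — fails.
(ii) = T OR F = true.
So (b) is satisfied (T AND T).
(2) = F OR T = true.
(3) not (primary residence) — met.
Overall = T AND T AND T = true.
Exception (all abutters consent) — not satisfied.
Result: main true OR exception false → true.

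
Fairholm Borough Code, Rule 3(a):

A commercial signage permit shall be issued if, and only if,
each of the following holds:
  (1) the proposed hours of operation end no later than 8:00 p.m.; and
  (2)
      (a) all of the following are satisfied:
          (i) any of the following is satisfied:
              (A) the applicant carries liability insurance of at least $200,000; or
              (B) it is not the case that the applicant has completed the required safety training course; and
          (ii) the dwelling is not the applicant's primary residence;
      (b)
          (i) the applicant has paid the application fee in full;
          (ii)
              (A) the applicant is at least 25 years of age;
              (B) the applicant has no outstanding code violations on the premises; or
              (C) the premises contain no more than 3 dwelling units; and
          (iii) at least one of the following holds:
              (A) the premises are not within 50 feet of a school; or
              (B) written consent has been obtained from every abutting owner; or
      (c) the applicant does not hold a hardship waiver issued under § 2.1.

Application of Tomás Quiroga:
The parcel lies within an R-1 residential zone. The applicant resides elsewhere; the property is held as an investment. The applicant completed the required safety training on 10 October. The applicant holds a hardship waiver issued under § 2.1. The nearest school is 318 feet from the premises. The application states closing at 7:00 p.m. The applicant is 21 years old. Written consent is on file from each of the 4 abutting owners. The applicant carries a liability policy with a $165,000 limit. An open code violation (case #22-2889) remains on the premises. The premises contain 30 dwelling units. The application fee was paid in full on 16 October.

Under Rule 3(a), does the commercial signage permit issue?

(1) closes by 8 p.m. — satisfied.
(A) insurance ≥ $200,000 — fails.
(B) not (safety training) — not satisfied.
(i): F OR F → false.
(ii) not (primary residence) — satisfied.
(a): F AND T → false.
(i) fee paid — met.
(A) age ≥ 25 — fails.
(B) no code violations — fails.
(C) ≤ 3 units — not satisfied.
(ii) = F OR F OR F = false.
(A) ≥50 ft from school — satisfied.
(B) all abutters consent — satisfied.
(iii) = T OR T = true.
So (b) is not satisfied (T AND F AND T).
(c) not (hardship waiver) — not met.
(2) = F OR F OR F = false.
So Overall is not satisfied (T AND F).

No — denied.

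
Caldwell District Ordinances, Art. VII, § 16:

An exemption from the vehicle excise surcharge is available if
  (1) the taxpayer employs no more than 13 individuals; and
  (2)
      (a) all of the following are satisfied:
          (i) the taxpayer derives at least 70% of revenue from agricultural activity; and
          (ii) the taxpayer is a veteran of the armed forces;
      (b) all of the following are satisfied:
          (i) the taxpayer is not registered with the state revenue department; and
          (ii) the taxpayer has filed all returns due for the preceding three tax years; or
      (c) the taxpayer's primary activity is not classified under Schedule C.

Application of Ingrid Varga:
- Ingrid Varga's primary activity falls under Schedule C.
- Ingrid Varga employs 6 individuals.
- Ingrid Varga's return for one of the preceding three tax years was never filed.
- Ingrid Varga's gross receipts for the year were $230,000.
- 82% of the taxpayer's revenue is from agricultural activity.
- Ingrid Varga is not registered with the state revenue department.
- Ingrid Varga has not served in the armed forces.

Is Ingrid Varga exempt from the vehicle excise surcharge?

No — not exempt.

(1) ≤ 13 employees — met.
(i) ≥70% agricultural — holds.
(ii) veteran — not met.
(a) = T AND F = false.
(i) not (state-registered) — holds.
(ii) returns current — fails.
So (b) is not satisfied (T AND F).
(c) not (Schedule C activity) — not satisfied.
(2): F OR F OR F → false.
Overall = T AND F = false.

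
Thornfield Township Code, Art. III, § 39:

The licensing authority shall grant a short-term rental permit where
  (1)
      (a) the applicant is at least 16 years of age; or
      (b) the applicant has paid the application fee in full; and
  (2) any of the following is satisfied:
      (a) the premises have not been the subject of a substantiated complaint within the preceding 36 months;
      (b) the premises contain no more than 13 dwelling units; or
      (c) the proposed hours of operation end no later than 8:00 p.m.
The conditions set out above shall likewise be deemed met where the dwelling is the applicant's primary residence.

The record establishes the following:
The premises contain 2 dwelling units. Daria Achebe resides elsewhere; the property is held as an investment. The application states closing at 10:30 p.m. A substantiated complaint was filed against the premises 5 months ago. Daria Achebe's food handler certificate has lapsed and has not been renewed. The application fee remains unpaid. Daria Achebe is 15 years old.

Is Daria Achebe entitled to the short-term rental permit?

No — denied.

(a) age ≥ 16 — not met.
(b) fee paid — not satisfied.
(1) = F OR F = false.
(a) no complaint in 36 mo. — not satisfied.
(b) ≤ 13 units — holds.
(c) closes by 8 p.m. — fails.
So (2) is satisfied (F OR T OR F).
Overall: F AND T → false.
Exception (primary residence) — not satisfied.
Result: main false OR exception false → false.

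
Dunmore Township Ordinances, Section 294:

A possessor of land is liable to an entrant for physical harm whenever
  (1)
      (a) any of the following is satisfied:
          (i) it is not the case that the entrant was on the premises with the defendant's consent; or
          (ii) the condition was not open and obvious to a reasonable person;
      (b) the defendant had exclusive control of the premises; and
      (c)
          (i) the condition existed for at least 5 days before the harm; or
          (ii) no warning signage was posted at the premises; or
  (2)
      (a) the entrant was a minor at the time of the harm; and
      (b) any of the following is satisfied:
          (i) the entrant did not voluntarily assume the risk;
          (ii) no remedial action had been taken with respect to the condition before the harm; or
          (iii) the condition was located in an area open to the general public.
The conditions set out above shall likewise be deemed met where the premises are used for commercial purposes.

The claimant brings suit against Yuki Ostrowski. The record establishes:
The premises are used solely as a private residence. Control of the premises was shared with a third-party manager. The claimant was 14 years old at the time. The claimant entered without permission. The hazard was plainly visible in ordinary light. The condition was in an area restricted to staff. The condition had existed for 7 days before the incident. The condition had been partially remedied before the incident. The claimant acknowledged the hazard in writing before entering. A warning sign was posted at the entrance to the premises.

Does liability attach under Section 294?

(i) not (consent to enter) — holds.
(ii) not open/obvious — fails.
(a): T OR F → true.
(b) exclusive control — not met.
(i) condition ≥5 days old — holds.
(ii) no signage posted — fails.
(c): T OR F → true.
So (1) is not satisfied (T AND F AND T).
(a) entrant a minor — satisfied.
(i) no assumed risk — fails.
(ii) no remedial action — fails.
(iii) public area — not satisfied.
(b) = F OR F OR F = false.
(2): T AND F → false.
So Overall is not satisfied (F OR F).
Exception (commercial use) — not satisfied.
Result: main false OR exception false → false.

No — not liable.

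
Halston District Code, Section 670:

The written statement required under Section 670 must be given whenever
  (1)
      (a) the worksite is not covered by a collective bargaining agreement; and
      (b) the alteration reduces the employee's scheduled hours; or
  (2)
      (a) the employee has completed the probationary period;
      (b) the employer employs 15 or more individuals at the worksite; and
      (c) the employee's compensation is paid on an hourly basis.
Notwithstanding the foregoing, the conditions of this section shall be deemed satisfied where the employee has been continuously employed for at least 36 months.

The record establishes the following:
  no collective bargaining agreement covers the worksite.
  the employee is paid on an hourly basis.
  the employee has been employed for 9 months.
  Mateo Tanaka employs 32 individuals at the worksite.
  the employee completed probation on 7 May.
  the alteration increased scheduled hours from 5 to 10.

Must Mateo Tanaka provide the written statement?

Yes — required.

(a) no CBA — satisfied.
(b) hours reduced — not satisfied.
(1): T AND F → false.
(a) past probation — satisfied.
(b) ≥ 15 at site — met.
(c) hourly-paid — met.
So (2) is satisfied (T AND T AND T).
Overall: F OR T → true.
Exception (tenure ≥ 36 mo.) — not satisfied.
Result: main true OR exception false → true.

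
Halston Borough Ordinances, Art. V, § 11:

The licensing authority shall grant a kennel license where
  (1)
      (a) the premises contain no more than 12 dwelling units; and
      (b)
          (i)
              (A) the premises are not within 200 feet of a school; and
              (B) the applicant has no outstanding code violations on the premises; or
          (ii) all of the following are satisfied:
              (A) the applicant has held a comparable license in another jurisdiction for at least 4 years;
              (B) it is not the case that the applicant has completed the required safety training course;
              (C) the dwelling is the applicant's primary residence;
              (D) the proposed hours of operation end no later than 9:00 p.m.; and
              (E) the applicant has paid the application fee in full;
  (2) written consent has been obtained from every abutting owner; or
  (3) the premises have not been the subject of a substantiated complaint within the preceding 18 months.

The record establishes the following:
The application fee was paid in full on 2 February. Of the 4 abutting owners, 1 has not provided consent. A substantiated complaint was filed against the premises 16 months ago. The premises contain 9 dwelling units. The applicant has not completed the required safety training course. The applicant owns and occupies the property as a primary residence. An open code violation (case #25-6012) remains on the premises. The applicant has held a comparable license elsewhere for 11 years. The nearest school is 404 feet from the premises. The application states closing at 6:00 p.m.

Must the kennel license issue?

Yes — granted.

(a) ≤ 12 units — holds.
(A) ≥200 ft from school — holds.
(B) no code violations — fails.
(i) = T AND F = false.
(A) prior license ≥ 4 yr — satisfied.
(B) not (safety training) — met.
(C) primary residence — satisfied.
(D) closes by 9 p.m. — met.
(E) fee paid — holds.
So (ii) is satisfied (T AND T AND T AND T AND T).
(b): F OR T → true.
(1) = T AND T = true.
(2) all abutters consent — not satisfied.
(3) no complaint in 18 mo. — fails.
Overall = T OR F OR F = true.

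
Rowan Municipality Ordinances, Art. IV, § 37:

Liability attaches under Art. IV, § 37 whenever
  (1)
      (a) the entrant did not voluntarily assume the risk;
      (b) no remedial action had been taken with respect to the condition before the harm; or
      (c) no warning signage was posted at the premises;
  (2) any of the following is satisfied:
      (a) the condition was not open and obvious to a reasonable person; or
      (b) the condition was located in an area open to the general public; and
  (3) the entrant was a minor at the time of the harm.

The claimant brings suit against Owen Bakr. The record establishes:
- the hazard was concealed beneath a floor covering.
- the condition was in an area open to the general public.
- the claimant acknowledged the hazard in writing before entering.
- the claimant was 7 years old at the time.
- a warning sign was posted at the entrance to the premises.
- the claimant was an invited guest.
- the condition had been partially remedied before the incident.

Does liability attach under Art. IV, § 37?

(a) no assumed risk — not met.
(b) no remedial action — not satisfied.
(c) no signage posted — not satisfied.
So (1) is not satisfied (F OR F OR F).
(a) not open/obvious — met.
(b) public area — satisfied.
(2) = T OR T = true.
(3) entrant a minor — holds.
Overall: F AND T AND T → false.

No — not liable.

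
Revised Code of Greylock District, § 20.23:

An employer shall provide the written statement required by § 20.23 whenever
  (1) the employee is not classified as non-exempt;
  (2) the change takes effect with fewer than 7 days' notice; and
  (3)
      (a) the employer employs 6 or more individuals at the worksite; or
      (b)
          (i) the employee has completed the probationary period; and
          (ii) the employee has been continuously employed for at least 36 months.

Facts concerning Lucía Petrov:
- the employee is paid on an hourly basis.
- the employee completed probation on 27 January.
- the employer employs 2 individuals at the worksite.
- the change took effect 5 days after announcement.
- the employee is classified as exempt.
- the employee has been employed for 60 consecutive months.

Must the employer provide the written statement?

(1) not (non-exempt) — met.
(2) < 7 days' notice — holds.
(a) ≥ 6 at site — not satisfied.
(i) past probation — holds.
(ii) tenure ≥ 36 mo. — met.
(b) = T AND T = true.
(3): F OR T → true.
Overall = T AND T AND T = true.

Yes — required.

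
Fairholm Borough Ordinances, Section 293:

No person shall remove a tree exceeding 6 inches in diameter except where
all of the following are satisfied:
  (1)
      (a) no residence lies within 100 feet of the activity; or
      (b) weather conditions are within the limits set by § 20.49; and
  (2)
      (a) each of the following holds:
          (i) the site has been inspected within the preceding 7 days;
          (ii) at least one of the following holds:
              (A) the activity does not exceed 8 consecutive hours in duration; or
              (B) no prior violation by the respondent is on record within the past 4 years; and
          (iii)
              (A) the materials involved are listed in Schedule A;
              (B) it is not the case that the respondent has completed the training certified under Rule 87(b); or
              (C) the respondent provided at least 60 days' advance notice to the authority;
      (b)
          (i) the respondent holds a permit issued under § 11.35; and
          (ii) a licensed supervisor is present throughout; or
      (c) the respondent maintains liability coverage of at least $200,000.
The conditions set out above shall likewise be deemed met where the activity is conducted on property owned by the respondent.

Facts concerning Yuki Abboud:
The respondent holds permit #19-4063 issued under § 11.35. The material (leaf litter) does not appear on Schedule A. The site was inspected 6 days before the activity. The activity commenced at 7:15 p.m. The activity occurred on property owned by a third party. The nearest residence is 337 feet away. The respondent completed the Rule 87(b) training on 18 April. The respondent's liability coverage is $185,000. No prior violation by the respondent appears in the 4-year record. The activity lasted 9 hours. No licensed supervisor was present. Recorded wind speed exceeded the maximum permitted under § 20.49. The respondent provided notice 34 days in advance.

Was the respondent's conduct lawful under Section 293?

No — unlawful.

(a) no residence in 100 ft — met.
(b) weather ok — fails.
(1): T OR F → true.
(i) site inspected — holds.
(A) ≤ 8 hrs duration — not met.
(B) no prior violation — holds.
So (ii) is satisfied (F OR T).
(A) Schedule A material — not satisfied.
(B) not (training certified) — not satisfied.
(C) ≥60 days' notice — not met.
(iii): F OR F OR F → false.
(a) = T AND T AND F = false.
(i) holds permit — holds.
(ii) supervisor present — not satisfied.
So (b) is not satisfied (T AND F).
(c) coverage ≥ $200,000 — fails.
So (2) is not satisfied (F OR F OR F).
So Overall is not satisfied (T AND F).
Exception (own property) — not satisfied.
Result: main false OR exception false → false.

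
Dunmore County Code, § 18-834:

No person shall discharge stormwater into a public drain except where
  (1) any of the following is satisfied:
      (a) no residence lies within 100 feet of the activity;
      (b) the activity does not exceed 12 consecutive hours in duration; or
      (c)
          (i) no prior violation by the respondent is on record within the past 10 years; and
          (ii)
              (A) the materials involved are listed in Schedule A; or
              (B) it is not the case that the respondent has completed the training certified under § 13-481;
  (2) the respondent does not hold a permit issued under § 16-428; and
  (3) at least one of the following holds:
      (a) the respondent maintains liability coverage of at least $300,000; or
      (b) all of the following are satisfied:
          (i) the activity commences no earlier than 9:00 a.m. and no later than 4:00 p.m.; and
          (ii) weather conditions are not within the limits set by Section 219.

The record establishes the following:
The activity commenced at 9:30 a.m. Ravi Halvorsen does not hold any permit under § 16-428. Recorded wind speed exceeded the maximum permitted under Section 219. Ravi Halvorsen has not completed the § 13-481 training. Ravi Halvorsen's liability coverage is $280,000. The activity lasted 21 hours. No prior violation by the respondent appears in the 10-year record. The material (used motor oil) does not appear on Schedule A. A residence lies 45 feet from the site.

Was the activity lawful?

(a) no residence in 100 ft — fails.
(b) ≤ 12 hrs duration — fails.
(i) no prior violation — met.
(A) Schedule A material — not satisfied.
(B) not (training certified) — satisfied.
So (ii) is satisfied (F OR T).
So (c) is satisfied (T AND T).
(1): F OR F OR T → true.
(2) not (holds permit) — met.
(a) coverage ≥ $300,000 — fails.
(i) start within hours — satisfied.
(ii) not (weather ok) — holds.
(b) = T AND T = true.
So (3) is satisfied (F OR T).
Overall = T AND T AND T = true.

Yes — lawful.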